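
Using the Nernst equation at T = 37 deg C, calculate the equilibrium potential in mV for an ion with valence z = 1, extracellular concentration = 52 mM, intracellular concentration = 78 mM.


E = (RT/(zF)) * ln(C_out/C_in)
T = 37 + 273.15 = 310.15 K
E = (8.314 * 310.15 / (1 * 96485)) * ln(52/78)
E = -10.84 mV


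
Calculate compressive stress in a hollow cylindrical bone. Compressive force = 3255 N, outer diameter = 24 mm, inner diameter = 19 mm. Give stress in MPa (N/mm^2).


A = pi*(r_o^2 - r_i^2)
r_o = 12 mm, r_i = 9.5 mm
A = 168.861 mm^2
sigma = F/A = 3255 / 168.861
sigma = 19.28 MPa


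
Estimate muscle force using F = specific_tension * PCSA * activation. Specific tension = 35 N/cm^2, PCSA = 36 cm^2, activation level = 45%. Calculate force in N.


F = sigma * PCSA * activation
F = 35 * 36 * 0.45
F = 567 N


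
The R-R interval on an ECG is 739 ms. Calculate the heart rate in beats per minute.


HR = 60 / RR_interval(s)
RR = 739 ms = 0.739 s
HR = 60 / 0.739 = 81.19 bpm


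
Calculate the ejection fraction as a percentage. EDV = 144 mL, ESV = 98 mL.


SV = EDV - ESV = 144 - 98 = 46 mL
EF = SV/EDV * 100 = 46/144 * 100
EF = 31.94%


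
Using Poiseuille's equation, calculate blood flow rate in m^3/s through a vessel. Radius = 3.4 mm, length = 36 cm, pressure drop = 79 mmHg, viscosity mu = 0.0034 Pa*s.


Q = pi*r^4*dP / (8*mu*L)
r = 0.0034 m, L = 0.36 m
dP = 79 mmHg = 10532.438 Pa
Q = 4.5157e-04 m^3/s


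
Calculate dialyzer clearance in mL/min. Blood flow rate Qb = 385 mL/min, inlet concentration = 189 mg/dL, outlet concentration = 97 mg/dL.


K = Qb * (Cb_in - Cb_out) / Cb_in
K = 385 * (189 - 97) / 189
K = 187.4 mL/min


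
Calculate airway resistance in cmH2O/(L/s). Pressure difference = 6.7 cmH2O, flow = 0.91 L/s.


R = dP / flow
R = 6.7 / 0.91
R = 7.363 cmH2O/(L/s)


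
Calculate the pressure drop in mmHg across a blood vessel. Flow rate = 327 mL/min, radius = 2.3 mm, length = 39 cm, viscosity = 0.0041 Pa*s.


dP = 8*mu*L*Q / (pi*r^4)
Q = 327 mL/min = 5.45e-06 m^3/s
dP = 793.001 Pa = 793.001 / 133.322 mmHg = 5.948 mmHg


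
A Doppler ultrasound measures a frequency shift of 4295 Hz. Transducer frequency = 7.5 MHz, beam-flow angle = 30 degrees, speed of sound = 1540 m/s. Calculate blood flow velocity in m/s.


v = fd * c / (2 * f0 * cos(theta))
v = 4295 * 1540 / (2 * 7.5000e+06 * cos(30))
v = 0.5092 m/s


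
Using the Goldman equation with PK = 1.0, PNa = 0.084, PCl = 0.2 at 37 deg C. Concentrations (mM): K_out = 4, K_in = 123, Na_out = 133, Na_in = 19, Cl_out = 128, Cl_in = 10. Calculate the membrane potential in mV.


Vm = (RT/F)*ln((PK*Ko + PNa*Nao + PCl*Cli)/(PK*Ki + PNa*Nai + PCl*Clo))
Numer = 17.172, Denom = 150.196
Vm = -57.96 mV


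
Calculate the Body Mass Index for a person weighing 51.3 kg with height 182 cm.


BMI = weight / height^2
height = 182 cm = 1.82 m
BMI = 51.3 / 1.82^2
BMI = 15.49 kg/m^2


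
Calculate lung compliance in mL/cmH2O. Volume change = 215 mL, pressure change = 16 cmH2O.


C = dV / dP
C = 215 / 16
C = 13.44 mL/cmH2O


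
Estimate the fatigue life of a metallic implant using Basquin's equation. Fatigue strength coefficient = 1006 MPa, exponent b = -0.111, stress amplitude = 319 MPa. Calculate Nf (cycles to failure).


sigma_a = sigma_f' * (2Nf)^b
2Nf = (sigma_a/sigma_f')^(1/b)
2Nf = (319/1006)^(1/-0.111)
2Nf = 31171.625
Nf = 1.559e+04


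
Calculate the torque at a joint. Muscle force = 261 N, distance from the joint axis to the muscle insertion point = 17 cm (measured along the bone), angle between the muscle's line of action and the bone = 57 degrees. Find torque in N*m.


Torque = F * d * sin(theta)   (moment arm = d*sin(theta))
d = 17 cm = 0.17 m
Torque = 261 * 0.17 * sin(57)
Torque = 37.21 N*m


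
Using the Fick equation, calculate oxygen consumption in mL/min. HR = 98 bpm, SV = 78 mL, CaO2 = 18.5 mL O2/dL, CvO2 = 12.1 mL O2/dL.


CO = HR*SV = 98*78/1000 = 7.644 L/min
a-v O2 diff = 18.5 - 12.1 = 6.4 mL/dL
VO2 = CO * (CaO2-CvO2) * 10 dL/L
VO2 = 7.644 * 6.4 * 10
VO2 = 489.2 mL/min


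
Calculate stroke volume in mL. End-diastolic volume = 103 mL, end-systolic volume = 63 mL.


SV = EDV - ESV
SV = 103 - 63
SV = 40 mL


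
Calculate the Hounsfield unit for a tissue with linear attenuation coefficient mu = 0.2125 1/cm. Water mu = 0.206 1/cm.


HU = ((mu_tissue - mu_water) / mu_water) * 1000
HU = ((0.2125 - 0.206) / 0.206) * 1000
HU = 31.55


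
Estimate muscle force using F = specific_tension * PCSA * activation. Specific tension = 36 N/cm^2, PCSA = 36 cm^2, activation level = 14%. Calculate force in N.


F = sigma * PCSA * activation
F = 36 * 36 * 0.14
F = 181.4 N


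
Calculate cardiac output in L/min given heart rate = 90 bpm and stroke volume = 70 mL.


CO = HR * SV
CO = 90 * 70 / 1000
CO = 6.3 L/min


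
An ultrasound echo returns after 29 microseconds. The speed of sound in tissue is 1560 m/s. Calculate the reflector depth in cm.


depth = c * t / 2
t = 29 us = 2.9000e-05 s
depth = 1560 * 2.9000e-05 / 2
depth = 0.02262 m = 2.262 cm


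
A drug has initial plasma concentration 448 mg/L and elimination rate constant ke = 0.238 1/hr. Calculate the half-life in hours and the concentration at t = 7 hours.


t_half = ln(2) / ke = 0.693147 / 0.238 = 2.912 hr
C(t) = C0 * exp(-ke*t) = 448 * exp(-0.238*7)
C(7) = 84.67 mg/L


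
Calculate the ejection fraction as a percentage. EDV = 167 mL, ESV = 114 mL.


SV = EDV - ESV = 167 - 114 = 53 mL
EF = SV/EDV * 100 = 53/167 * 100
EF = 31.74%


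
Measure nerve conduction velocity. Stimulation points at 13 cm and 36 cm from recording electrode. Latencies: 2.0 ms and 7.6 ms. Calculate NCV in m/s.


Distance = (36 - 13) / 100 = 0.23 m
dt = (7.6 - 2.0) / 1000 = 0.0056 s
NCV = dist / dt = 41.07 m/s


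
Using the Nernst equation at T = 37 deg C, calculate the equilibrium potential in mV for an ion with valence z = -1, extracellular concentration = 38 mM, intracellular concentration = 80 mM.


E = (RT/(zF)) * ln(C_out/C_in)
T = 37 + 273.15 = 310.15 K
E = (8.314 * 310.15 / (-1 * 96485)) * ln(38/80)
E = 19.9 mV


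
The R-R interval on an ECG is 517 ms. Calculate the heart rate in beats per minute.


HR = 60 / RR_interval(s)
RR = 517 ms = 0.517 s
HR = 60 / 0.517 = 116.1 bpm


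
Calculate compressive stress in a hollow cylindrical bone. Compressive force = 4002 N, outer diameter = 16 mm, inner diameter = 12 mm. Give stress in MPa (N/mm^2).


A = pi*(r_o^2 - r_i^2)
r_o = 8 mm, r_i = 6 mm
A = 87.9646 mm^2
sigma = F/A = 4002 / 87.9646
sigma = 45.5 MPa


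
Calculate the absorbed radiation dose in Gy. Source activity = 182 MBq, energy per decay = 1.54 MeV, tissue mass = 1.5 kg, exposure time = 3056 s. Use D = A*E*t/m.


A = 182 MBq = 1.8200e+08 Bq
E = 1.54 MeV = 2.46708e-13 J
D = A*E*t/m = 1.8200e+08*2.46708e-13*3056/1.5
D = 0.09148 Gy


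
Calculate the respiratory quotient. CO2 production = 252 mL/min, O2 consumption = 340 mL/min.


RQ = VCO2 / VO2
RQ = 252 / 340
RQ = 0.7412


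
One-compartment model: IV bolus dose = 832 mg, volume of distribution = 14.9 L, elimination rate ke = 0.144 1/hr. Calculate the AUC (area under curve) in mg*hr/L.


C0 = Dose/Vd = 832/14.9 = 55.8389 mg/L
AUC = C0/ke = 55.8389/0.144
AUC = 387.8 mg*hr/L


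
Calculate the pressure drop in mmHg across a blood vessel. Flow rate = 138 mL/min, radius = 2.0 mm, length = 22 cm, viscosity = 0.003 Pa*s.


dP = 8*mu*L*Q / (pi*r^4)
Q = 138 mL/min = 2.3e-06 m^3/s
dP = 241.597 Pa = 241.597 / 133.322 mmHg = 1.812 mmHg


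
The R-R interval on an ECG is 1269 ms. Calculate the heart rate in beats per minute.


HR = 60 / RR_interval(s)
RR = 1269 ms = 1.269 s
HR = 60 / 1.269 = 47.28 bpm


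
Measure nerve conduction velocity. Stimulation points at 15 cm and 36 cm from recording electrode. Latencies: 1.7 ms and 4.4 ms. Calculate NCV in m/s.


Distance = (36 - 15) / 100 = 0.21 m
dt = (4.4 - 1.7) / 1000 = 0.0027 s
NCV = dist / dt = 77.78 m/s


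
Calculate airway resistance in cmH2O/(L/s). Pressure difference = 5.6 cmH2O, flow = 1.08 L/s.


R = dP / flow
R = 5.6 / 1.08
R = 5.185 cmH2O/(L/s)


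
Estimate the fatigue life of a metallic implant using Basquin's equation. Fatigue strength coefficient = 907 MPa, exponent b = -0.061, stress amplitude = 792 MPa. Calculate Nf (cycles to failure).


sigma_a = sigma_f' * (2Nf)^b
2Nf = (sigma_a/sigma_f')^(1/b)
2Nf = (792/907)^(1/-0.061)
2Nf = 9.2316731
Nf = 4.616


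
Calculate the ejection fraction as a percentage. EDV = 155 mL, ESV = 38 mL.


SV = EDV - ESV = 155 - 38 = 117 mL
EF = SV/EDV * 100 = 117/155 * 100
EF = 75.48%


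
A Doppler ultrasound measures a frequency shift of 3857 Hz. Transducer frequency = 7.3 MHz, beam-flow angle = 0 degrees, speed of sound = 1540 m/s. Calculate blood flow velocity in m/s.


v = fd * c / (2 * f0 * cos(theta))
v = 3857 * 1540 / (2 * 7.3000e+06 * cos(0))
v = 0.4068 m/s


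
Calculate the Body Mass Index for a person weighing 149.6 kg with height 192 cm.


BMI = weight / height^2
height = 192 cm = 1.92 m
BMI = 149.6 / 1.92^2
BMI = 40.58 kg/m^2


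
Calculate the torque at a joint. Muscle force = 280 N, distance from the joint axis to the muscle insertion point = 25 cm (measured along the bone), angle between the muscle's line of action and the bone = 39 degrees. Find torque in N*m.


Torque = F * d * sin(theta)   (moment arm = d*sin(theta))
d = 25 cm = 0.25 m
Torque = 280 * 0.25 * sin(39)
Torque = 44.05 N*m


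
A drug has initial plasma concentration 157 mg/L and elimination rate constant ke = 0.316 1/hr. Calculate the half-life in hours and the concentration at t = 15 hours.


t_half = ln(2) / ke = 0.693147 / 0.316 = 2.194 hr
C(t) = C0 * exp(-ke*t) = 157 * exp(-0.316*15)
C(15) = 1.372 mg/L


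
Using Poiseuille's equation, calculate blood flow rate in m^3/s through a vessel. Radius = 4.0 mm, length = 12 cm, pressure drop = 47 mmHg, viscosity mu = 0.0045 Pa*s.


Q = pi*r^4*dP / (8*mu*L)
r = 0.004 m, L = 0.12 m
dP = 47 mmHg = 6266.134 Pa
Q = 0.001167 m^3/s


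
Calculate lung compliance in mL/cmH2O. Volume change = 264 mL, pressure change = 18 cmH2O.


C = dV / dP
C = 264 / 18
C = 14.67 mL/cmH2O


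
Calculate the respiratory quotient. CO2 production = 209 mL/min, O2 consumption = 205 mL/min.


RQ = VCO2 / VO2
RQ = 209 / 205
RQ = 1.02


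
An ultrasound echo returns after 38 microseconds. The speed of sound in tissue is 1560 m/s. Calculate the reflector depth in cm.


depth = c * t / 2
t = 38 us = 3.8000e-05 s
depth = 1560 * 3.8000e-05 / 2
depth = 0.02964 m = 2.964 cm


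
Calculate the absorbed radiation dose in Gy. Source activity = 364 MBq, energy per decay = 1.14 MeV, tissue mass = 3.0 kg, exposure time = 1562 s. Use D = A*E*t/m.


A = 364 MBq = 3.6400e+08 Bq
E = 1.14 MeV = 1.82628e-13 J
D = A*E*t/m = 3.6400e+08*1.82628e-13*1562/3.0
D = 0.03461 Gy


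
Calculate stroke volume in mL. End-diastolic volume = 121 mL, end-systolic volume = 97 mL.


SV = EDV - ESV
SV = 121 - 97
SV = 24 mL


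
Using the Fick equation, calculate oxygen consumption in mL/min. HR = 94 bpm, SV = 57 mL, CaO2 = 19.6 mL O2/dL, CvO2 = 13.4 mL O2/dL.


CO = HR*SV = 94*57/1000 = 5.358 L/min
a-v O2 diff = 19.6 - 13.4 = 6.2 mL/dL
VO2 = CO * (CaO2-CvO2) * 10 dL/L
VO2 = 5.358 * 6.2 * 10
VO2 = 332.2 mL/min


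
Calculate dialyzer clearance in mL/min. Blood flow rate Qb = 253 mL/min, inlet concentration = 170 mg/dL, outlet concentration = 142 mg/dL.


K = Qb * (Cb_in - Cb_out) / Cb_in
K = 253 * (170 - 142) / 170
K = 41.67 mL/min


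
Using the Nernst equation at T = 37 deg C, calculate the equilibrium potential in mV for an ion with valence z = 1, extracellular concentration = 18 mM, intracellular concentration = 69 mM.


E = (RT/(zF)) * ln(C_out/C_in)
T = 37 + 273.15 = 310.15 K
E = (8.314 * 310.15 / (1 * 96485)) * ln(18/69)
E = -35.91 mV


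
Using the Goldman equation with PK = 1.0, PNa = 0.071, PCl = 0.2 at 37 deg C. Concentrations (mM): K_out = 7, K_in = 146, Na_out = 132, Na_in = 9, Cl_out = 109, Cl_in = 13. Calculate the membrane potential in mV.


Vm = (RT/F)*ln((PK*Ko + PNa*Nao + PCl*Cli)/(PK*Ki + PNa*Nai + PCl*Clo))
Numer = 18.972, Denom = 168.439
Vm = -58.36 mV


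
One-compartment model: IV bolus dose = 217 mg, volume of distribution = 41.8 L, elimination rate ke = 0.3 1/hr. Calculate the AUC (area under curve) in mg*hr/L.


C0 = Dose/Vd = 217/41.8 = 5.19139 mg/L
AUC = C0/ke = 5.19139/0.3
AUC = 17.3 mg*hr/L


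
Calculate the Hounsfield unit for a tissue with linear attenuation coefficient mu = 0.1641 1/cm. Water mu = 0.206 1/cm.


HU = ((mu_tissue - mu_water) / mu_water) * 1000
HU = ((0.1641 - 0.206) / 0.206) * 1000
HU = -203.4


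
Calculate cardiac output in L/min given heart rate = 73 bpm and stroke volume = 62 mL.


CO = HR * SV
CO = 73 * 62 / 1000
CO = 4.526 L/min


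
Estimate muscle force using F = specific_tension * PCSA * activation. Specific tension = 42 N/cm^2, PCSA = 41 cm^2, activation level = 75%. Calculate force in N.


F = sigma * PCSA * activation
F = 42 * 41 * 0.75
F = 1292 N


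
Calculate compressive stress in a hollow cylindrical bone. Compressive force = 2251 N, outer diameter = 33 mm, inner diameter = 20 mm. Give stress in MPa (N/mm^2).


A = pi*(r_o^2 - r_i^2)
r_o = 16.5 mm, r_i = 10 mm
A = 541.139 mm^2
sigma = F/A = 2251 / 541.139
sigma = 4.16 MPa


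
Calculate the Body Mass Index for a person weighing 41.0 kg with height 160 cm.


BMI = weight / height^2
height = 160 cm = 1.6 m
BMI = 41.0 / 1.6^2
BMI = 16.02 kg/m^2


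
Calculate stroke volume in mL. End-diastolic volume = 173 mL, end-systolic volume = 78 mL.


SV = EDV - ESV
SV = 173 - 78
SV = 95 mL


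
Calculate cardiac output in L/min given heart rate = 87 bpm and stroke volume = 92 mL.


CO = HR * SV
CO = 87 * 92 / 1000
CO = 8.004 L/min


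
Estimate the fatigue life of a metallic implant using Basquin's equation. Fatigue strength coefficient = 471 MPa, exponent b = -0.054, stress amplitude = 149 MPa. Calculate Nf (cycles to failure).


sigma_a = sigma_f' * (2Nf)^b
2Nf = (sigma_a/sigma_f')^(1/b)
2Nf = (149/471)^(1/-0.054)
2Nf = 1.8038358e+09
Nf = 9.0192e+08


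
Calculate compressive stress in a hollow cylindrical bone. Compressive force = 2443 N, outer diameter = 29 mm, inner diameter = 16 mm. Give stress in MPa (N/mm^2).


A = pi*(r_o^2 - r_i^2)
r_o = 14.5 mm, r_i = 8 mm
A = 459.458 mm^2
sigma = F/A = 2443 / 459.458
sigma = 5.317 MPa


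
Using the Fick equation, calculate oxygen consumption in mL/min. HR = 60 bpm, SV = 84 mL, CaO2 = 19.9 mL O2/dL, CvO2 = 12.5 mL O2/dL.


CO = HR*SV = 60*84/1000 = 5.04 L/min
a-v O2 diff = 19.9 - 12.5 = 7.4 mL/dL
VO2 = CO * (CaO2-CvO2) * 10 dL/L
VO2 = 5.04 * 7.4 * 10
VO2 = 373 mL/min


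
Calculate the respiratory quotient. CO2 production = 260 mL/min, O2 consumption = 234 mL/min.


RQ = VCO2 / VO2
RQ = 260 / 234
RQ = 1.111


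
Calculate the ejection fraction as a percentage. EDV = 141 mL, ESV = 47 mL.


SV = EDV - ESV = 141 - 47 = 94 mL
EF = SV/EDV * 100 = 94/141 * 100
EF = 66.67%


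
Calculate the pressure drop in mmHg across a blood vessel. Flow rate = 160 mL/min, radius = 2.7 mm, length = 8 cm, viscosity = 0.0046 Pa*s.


dP = 8*mu*L*Q / (pi*r^4)
Q = 160 mL/min = 2.66667e-06 m^3/s
dP = 47.0221 Pa = 47.0221 / 133.322 mmHg = 0.3527 mmHg


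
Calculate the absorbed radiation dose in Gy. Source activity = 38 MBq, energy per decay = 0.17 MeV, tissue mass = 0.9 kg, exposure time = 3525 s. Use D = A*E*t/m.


A = 38 MBq = 3.8000e+07 Bq
E = 0.17 MeV = 2.7234e-14 J
D = A*E*t/m = 3.8000e+07*2.7234e-14*3525/0.9
D = 0.004053 Gy


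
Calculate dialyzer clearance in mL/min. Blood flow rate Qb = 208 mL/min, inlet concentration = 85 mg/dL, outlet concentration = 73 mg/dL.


K = Qb * (Cb_in - Cb_out) / Cb_in
K = 208 * (85 - 73) / 85
K = 29.36 mL/min


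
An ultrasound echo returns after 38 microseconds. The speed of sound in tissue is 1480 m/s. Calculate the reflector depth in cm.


depth = c * t / 2
t = 38 us = 3.8000e-05 s
depth = 1480 * 3.8000e-05 / 2
depth = 0.02812 m = 2.812 cm


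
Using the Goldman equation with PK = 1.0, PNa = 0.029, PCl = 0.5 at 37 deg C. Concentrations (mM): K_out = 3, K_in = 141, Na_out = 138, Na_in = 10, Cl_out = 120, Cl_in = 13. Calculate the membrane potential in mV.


Vm = (RT/F)*ln((PK*Ko + PNa*Nao + PCl*Cli)/(PK*Ki + PNa*Nai + PCl*Clo))
Numer = 13.502, Denom = 201.29
Vm = -72.21 mV


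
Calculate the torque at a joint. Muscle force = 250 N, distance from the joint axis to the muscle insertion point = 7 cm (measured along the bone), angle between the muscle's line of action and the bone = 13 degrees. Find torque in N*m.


Torque = F * d * sin(theta)   (moment arm = d*sin(theta))
d = 7 cm = 0.07 m
Torque = 250 * 0.07 * sin(13)
Torque = 3.937 N*m


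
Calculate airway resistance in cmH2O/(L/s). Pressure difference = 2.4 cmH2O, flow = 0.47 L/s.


R = dP / flow
R = 2.4 / 0.47
R = 5.106 cmH2O/(L/s)


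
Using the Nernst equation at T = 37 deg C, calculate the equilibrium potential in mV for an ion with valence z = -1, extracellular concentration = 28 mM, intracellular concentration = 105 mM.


E = (RT/(zF)) * ln(C_out/C_in)
T = 37 + 273.15 = 310.15 K
E = (8.314 * 310.15 / (-1 * 96485)) * ln(28/105)
E = 35.32 mV


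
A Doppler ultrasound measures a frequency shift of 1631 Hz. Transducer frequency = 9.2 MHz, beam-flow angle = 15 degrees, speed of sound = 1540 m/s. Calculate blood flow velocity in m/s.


v = fd * c / (2 * f0 * cos(theta))
v = 1631 * 1540 / (2 * 9.2000e+06 * cos(15))
v = 0.1413 m/s


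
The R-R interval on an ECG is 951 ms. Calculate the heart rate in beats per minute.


HR = 60 / RR_interval(s)
RR = 951 ms = 0.951 s
HR = 60 / 0.951 = 63.09 bpm


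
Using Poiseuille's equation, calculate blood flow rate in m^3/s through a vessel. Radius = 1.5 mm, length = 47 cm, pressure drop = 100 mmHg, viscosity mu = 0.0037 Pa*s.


Q = pi*r^4*dP / (8*mu*L)
r = 0.0015 m, L = 0.47 m
dP = 100 mmHg = 13332.2 Pa
Q = 1.5241e-05 m^3/s


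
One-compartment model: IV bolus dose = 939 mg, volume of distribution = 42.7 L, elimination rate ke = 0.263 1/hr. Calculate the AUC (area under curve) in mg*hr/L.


C0 = Dose/Vd = 939/42.7 = 21.9906 mg/L
AUC = C0/ke = 21.9906/0.263
AUC = 83.61 mg*hr/L


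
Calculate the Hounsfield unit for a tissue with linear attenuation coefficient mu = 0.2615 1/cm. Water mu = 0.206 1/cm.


HU = ((mu_tissue - mu_water) / mu_water) * 1000
HU = ((0.2615 - 0.206) / 0.206) * 1000
HU = 269.4


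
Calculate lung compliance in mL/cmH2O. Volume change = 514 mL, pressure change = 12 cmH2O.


C = dV / dP
C = 514 / 12
C = 42.83 mL/cmH2O


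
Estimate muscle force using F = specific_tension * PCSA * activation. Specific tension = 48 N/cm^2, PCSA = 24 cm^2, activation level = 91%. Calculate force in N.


F = sigma * PCSA * activation
F = 48 * 24 * 0.91
F = 1048 N


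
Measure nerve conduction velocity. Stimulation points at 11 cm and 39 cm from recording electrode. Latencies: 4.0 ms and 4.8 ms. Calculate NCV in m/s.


Distance = (39 - 11) / 100 = 0.28 m
dt = (4.8 - 4.0) / 1000 = 8.0000e-04 s
NCV = dist / dt = 350 m/s


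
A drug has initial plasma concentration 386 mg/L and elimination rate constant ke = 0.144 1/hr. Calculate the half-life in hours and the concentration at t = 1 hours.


t_half = ln(2) / ke = 0.693147 / 0.144 = 4.814 hr
C(t) = C0 * exp(-ke*t) = 386 * exp(-0.144*1)
C(1) = 334.2 mg/L


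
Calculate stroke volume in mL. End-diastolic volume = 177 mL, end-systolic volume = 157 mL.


SV = EDV - ESV
SV = 177 - 157
SV = 20 mL


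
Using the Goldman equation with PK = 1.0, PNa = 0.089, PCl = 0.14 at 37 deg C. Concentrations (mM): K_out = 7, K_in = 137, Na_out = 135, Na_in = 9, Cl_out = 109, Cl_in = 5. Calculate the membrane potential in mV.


Vm = (RT/F)*ln((PK*Ko + PNa*Nao + PCl*Cli)/(PK*Ki + PNa*Nai + PCl*Clo))
Numer = 19.715, Denom = 153.061
Vm = -54.77 mV


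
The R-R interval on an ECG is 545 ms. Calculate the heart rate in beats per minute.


HR = 60 / RR_interval(s)
RR = 545 ms = 0.545 s
HR = 60 / 0.545 = 110.1 bpm


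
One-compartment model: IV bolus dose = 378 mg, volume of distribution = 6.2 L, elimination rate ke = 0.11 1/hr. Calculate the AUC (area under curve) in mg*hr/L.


C0 = Dose/Vd = 378/6.2 = 60.9677 mg/L
AUC = C0/ke = 60.9677/0.11
AUC = 554.3 mg*hr/L


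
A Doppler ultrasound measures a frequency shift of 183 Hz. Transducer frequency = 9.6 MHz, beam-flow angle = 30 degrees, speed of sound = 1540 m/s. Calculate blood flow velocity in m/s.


v = fd * c / (2 * f0 * cos(theta))
v = 183 * 1540 / (2 * 9.6000e+06 * cos(30))
v = 0.01695 m/s


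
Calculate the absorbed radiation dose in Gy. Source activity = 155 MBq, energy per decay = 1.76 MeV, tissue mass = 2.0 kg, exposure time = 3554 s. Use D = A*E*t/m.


A = 155 MBq = 1.5500e+08 Bq
E = 1.76 MeV = 2.81952e-13 J
D = A*E*t/m = 1.5500e+08*2.81952e-13*3554/2.0
D = 0.07766 Gy


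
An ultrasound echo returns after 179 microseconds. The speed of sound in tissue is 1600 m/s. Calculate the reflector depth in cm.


depth = c * t / 2
t = 179 us = 1.7900e-04 s
depth = 1600 * 1.7900e-04 / 2
depth = 0.1432 m = 14.32 cm


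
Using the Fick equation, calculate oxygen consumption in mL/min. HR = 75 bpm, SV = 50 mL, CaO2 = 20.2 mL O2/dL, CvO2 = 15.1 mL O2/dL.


CO = HR*SV = 75*50/1000 = 3.75 L/min
a-v O2 diff = 20.2 - 15.1 = 5.1 mL/dL
VO2 = CO * (CaO2-CvO2) * 10 dL/L
VO2 = 3.75 * 5.1 * 10
VO2 = 191.2 mL/min


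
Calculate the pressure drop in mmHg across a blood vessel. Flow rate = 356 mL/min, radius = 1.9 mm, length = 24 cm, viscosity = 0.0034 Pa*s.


dP = 8*mu*L*Q / (pi*r^4)
Q = 356 mL/min = 5.93333e-06 m^3/s
dP = 946.051 Pa = 946.051 / 133.322 mmHg = 7.096 mmHg


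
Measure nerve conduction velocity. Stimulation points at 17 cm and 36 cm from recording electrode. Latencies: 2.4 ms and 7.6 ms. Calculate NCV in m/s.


Distance = (36 - 17) / 100 = 0.19 m
dt = (7.6 - 2.4) / 1000 = 0.0052 s
NCV = dist / dt = 36.54 m/s


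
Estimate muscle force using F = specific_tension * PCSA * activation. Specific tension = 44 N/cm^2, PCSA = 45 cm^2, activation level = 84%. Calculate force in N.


F = sigma * PCSA * activation
F = 44 * 45 * 0.84
F = 1663 N


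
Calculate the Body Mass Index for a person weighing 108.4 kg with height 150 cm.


BMI = weight / height^2
height = 150 cm = 1.5 m
BMI = 108.4 / 1.5^2
BMI = 48.18 kg/m^2


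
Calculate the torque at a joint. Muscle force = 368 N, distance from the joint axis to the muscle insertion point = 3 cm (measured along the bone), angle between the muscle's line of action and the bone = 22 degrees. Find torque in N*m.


Torque = F * d * sin(theta)   (moment arm = d*sin(theta))
d = 3 cm = 0.03 m
Torque = 368 * 0.03 * sin(22)
Torque = 4.136 N*m


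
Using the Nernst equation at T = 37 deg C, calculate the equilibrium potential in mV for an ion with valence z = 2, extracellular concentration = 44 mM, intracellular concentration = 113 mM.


E = (RT/(zF)) * ln(C_out/C_in)
T = 37 + 273.15 = 310.15 K
E = (8.314 * 310.15 / (2 * 96485)) * ln(44/113)
E = -12.6 mV


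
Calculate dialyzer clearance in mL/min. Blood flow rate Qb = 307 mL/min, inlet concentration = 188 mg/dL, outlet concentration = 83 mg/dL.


K = Qb * (Cb_in - Cb_out) / Cb_in
K = 307 * (188 - 83) / 188
K = 171.5 mL/min


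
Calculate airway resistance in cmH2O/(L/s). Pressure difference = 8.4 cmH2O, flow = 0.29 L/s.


R = dP / flow
R = 8.4 / 0.29
R = 28.97 cmH2O/(L/s)


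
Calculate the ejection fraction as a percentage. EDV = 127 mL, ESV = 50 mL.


SV = EDV - ESV = 127 - 50 = 77 mL
EF = SV/EDV * 100 = 77/127 * 100
EF = 60.63%


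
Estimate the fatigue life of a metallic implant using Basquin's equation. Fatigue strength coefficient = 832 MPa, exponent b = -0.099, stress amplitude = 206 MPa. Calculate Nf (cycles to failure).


sigma_a = sigma_f' * (2Nf)^b
2Nf = (sigma_a/sigma_f')^(1/b)
2Nf = (206/832)^(1/-0.099)
2Nf = 1329839
Nf = 6.649e+05


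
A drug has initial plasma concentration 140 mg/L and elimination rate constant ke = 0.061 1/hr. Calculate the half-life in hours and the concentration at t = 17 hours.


t_half = ln(2) / ke = 0.693147 / 0.061 = 11.36 hr
C(t) = C0 * exp(-ke*t) = 140 * exp(-0.061*17)
C(17) = 49.63 mg/L


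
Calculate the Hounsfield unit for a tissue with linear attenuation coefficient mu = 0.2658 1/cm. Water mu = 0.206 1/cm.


HU = ((mu_tissue - mu_water) / mu_water) * 1000
HU = ((0.2658 - 0.206) / 0.206) * 1000
HU = 290.3


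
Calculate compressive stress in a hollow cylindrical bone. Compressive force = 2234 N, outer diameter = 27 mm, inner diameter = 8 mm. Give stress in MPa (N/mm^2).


A = pi*(r_o^2 - r_i^2)
r_o = 13.5 mm, r_i = 4 mm
A = 522.29 mm^2
sigma = F/A = 2234 / 522.29
sigma = 4.277 MPa


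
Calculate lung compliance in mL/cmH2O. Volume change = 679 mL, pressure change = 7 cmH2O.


C = dV / dP
C = 679 / 7
C = 97 mL/cmH2O


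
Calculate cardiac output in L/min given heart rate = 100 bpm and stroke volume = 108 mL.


CO = HR * SV
CO = 100 * 108 / 1000
CO = 10.8 L/min


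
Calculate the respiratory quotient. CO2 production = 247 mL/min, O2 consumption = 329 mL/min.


RQ = VCO2 / VO2
RQ = 247 / 329
RQ = 0.7508


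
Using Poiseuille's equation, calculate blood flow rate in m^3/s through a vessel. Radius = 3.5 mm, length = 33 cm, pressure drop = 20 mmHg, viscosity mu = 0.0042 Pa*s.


Q = pi*r^4*dP / (8*mu*L)
r = 0.0035 m, L = 0.33 m
dP = 20 mmHg = 2666.44 Pa
Q = 1.1337e-04 m^3/s


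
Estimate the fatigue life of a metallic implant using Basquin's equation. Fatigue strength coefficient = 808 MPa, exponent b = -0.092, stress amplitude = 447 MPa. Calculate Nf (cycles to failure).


sigma_a = sigma_f' * (2Nf)^b
2Nf = (sigma_a/sigma_f')^(1/b)
2Nf = (447/808)^(1/-0.092)
2Nf = 623.17056
Nf = 311.6


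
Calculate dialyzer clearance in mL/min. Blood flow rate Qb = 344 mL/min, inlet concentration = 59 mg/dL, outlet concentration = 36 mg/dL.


K = Qb * (Cb_in - Cb_out) / Cb_in
K = 344 * (59 - 36) / 59
K = 134.1 mL/min


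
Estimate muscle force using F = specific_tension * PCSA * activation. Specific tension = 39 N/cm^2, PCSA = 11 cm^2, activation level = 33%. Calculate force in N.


F = sigma * PCSA * activation
F = 39 * 11 * 0.33
F = 141.6 N


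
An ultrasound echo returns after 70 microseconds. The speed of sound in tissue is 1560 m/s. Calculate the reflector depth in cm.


depth = c * t / 2
t = 70 us = 7.0000e-05 s
depth = 1560 * 7.0000e-05 / 2
depth = 0.0546 m = 5.46 cm


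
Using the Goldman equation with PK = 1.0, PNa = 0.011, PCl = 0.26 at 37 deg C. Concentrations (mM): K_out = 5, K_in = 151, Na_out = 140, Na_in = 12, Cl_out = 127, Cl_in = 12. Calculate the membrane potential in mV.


Vm = (RT/F)*ln((PK*Ko + PNa*Nao + PCl*Cli)/(PK*Ki + PNa*Nai + PCl*Clo))
Numer = 9.66, Denom = 184.152
Vm = -78.78 mV


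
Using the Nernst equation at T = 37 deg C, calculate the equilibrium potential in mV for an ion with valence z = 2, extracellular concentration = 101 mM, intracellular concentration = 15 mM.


E = (RT/(zF)) * ln(C_out/C_in)
T = 37 + 273.15 = 310.15 K
E = (8.314 * 310.15 / (2 * 96485)) * ln(101/15)
E = 25.48 mV


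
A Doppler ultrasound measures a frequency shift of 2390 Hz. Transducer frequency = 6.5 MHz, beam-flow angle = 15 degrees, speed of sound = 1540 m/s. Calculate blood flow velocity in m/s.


v = fd * c / (2 * f0 * cos(theta))
v = 2390 * 1540 / (2 * 6.5000e+06 * cos(15))
v = 0.2931 m/s


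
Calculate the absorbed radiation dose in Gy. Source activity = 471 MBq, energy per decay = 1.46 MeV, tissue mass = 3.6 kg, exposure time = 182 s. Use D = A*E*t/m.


A = 471 MBq = 4.7100e+08 Bq
E = 1.46 MeV = 2.33892e-13 J
D = A*E*t/m = 4.7100e+08*2.33892e-13*182/3.6
D = 0.005569 Gy


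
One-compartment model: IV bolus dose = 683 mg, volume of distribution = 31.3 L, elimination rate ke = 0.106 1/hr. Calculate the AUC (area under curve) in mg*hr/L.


C0 = Dose/Vd = 683/31.3 = 21.8211 mg/L
AUC = C0/ke = 21.8211/0.106
AUC = 205.9 mg*hr/L


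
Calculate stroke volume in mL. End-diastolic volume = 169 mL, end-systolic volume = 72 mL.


SV = EDV - ESV
SV = 169 - 72
SV = 97 mL


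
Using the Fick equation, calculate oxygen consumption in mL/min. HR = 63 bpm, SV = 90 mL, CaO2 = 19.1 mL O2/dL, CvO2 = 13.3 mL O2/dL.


CO = HR*SV = 63*90/1000 = 5.67 L/min
a-v O2 diff = 19.1 - 13.3 = 5.8 mL/dL
VO2 = CO * (CaO2-CvO2) * 10 dL/L
VO2 = 5.67 * 5.8 * 10
VO2 = 328.9 mL/min


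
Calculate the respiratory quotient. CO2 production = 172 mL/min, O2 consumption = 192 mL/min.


RQ = VCO2 / VO2
RQ = 172 / 192
RQ = 0.8958


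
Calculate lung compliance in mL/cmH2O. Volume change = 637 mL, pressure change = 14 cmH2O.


C = dV / dP
C = 637 / 14
C = 45.5 mL/cmH2O


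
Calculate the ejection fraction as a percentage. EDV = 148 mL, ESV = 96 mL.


SV = EDV - ESV = 148 - 96 = 52 mL
EF = SV/EDV * 100 = 52/148 * 100
EF = 35.14%


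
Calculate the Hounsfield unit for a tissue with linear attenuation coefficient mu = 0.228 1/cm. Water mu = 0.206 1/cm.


HU = ((mu_tissue - mu_water) / mu_water) * 1000
HU = ((0.228 - 0.206) / 0.206) * 1000
HU = 106.8


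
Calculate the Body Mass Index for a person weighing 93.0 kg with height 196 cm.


BMI = weight / height^2
height = 196 cm = 1.96 m
BMI = 93.0 / 1.96^2
BMI = 24.21 kg/m^2


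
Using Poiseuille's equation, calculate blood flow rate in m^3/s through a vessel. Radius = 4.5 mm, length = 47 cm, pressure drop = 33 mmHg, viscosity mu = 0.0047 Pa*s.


Q = pi*r^4*dP / (8*mu*L)
r = 0.0045 m, L = 0.47 m
dP = 33 mmHg = 4399.626 Pa
Q = 3.2072e-04 m^3/s


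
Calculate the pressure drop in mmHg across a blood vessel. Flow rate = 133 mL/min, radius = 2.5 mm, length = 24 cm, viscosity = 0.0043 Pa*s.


dP = 8*mu*L*Q / (pi*r^4)
Q = 133 mL/min = 2.21667e-06 m^3/s
dP = 149.129 Pa = 149.129 / 133.322 mmHg = 1.119 mmHg


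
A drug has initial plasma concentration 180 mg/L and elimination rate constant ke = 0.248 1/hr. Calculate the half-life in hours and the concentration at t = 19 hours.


t_half = ln(2) / ke = 0.693147 / 0.248 = 2.795 hr
C(t) = C0 * exp(-ke*t) = 180 * exp(-0.248*19)
C(19) = 1.618 mg/L


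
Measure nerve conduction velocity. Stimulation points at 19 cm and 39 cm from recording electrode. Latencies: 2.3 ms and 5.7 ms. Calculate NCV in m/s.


Distance = (39 - 19) / 100 = 0.2 m
dt = (5.7 - 2.3) / 1000 = 0.0034 s
NCV = dist / dt = 58.82 m/s


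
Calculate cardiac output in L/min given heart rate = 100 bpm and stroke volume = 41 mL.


CO = HR * SV
CO = 100 * 41 / 1000
CO = 4.1 L/min


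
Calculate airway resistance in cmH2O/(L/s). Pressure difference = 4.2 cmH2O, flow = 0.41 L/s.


R = dP / flow
R = 4.2 / 0.41
R = 10.24 cmH2O/(L/s)


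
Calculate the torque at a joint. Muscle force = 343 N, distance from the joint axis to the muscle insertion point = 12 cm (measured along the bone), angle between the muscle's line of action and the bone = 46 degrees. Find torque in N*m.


Torque = F * d * sin(theta)   (moment arm = d*sin(theta))
d = 12 cm = 0.12 m
Torque = 343 * 0.12 * sin(46)
Torque = 29.61 N*m


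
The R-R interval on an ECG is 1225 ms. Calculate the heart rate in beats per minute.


HR = 60 / RR_interval(s)
RR = 1225 ms = 1.225 s
HR = 60 / 1.225 = 48.98 bpm


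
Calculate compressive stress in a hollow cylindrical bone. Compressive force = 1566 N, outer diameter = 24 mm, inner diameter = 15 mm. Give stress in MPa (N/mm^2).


A = pi*(r_o^2 - r_i^2)
r_o = 12 mm, r_i = 7.5 mm
A = 275.675 mm^2
sigma = F/A = 1566 / 275.675
sigma = 5.681 MPa


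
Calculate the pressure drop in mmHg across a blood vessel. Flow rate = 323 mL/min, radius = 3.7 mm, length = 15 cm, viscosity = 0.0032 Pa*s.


dP = 8*mu*L*Q / (pi*r^4)
Q = 323 mL/min = 5.38333e-06 m^3/s
dP = 35.1096 Pa = 35.1096 / 133.322 mmHg = 0.2633 mmHg


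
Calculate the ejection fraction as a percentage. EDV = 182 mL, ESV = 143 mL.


SV = EDV - ESV = 182 - 143 = 39 mL
EF = SV/EDV * 100 = 39/182 * 100
EF = 21.43%


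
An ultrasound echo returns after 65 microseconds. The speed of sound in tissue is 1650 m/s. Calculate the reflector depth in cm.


depth = c * t / 2
t = 65 us = 6.5000e-05 s
depth = 1650 * 6.5000e-05 / 2
depth = 0.053625 m = 5.3625 cm


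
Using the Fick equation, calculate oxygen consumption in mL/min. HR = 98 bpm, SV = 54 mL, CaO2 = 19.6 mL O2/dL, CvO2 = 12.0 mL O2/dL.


CO = HR*SV = 98*54/1000 = 5.292 L/min
a-v O2 diff = 19.6 - 12.0 = 7.6 mL/dL
VO2 = CO * (CaO2-CvO2) * 10 dL/L
VO2 = 5.292 * 7.6 * 10
VO2 = 402.2 mL/min


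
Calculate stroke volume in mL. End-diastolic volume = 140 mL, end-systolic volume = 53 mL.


SV = EDV - ESV
SV = 140 - 53
SV = 87 mL


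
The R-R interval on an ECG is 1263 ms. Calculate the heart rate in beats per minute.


HR = 60 / RR_interval(s)
RR = 1263 ms = 1.263 s
HR = 60 / 1.263 = 47.51 bpm


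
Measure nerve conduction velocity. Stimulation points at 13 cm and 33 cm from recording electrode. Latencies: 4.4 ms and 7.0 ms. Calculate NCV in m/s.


Distance = (33 - 13) / 100 = 0.2 m
dt = (7.0 - 4.4) / 1000 = 0.0026 s
NCV = dist / dt = 76.92 m/s


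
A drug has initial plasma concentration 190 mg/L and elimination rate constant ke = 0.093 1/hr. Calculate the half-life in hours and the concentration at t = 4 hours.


t_half = ln(2) / ke = 0.693147 / 0.093 = 7.453 hr
C(t) = C0 * exp(-ke*t) = 190 * exp(-0.093*4)
C(4) = 131 mg/L


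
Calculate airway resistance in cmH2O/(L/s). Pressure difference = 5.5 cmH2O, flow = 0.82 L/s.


R = dP / flow
R = 5.5 / 0.82
R = 6.707 cmH2O/(L/s)


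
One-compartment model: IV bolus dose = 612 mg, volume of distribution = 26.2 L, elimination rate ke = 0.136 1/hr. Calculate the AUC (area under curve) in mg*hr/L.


C0 = Dose/Vd = 612/26.2 = 23.3588 mg/L
AUC = C0/ke = 23.3588/0.136
AUC = 171.8 mg*hr/L


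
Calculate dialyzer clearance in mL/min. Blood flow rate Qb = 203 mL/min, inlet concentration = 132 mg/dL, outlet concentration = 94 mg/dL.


K = Qb * (Cb_in - Cb_out) / Cb_in
K = 203 * (132 - 94) / 132
K = 58.44 mL/min


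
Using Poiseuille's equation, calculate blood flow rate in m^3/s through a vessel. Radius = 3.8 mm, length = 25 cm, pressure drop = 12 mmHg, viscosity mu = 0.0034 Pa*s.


Q = pi*r^4*dP / (8*mu*L)
r = 0.0038 m, L = 0.25 m
dP = 12 mmHg = 1599.864 Pa
Q = 1.5412e-04 m^3/s


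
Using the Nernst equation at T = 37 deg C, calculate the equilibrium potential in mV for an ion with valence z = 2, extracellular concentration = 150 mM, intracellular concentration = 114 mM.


E = (RT/(zF)) * ln(C_out/C_in)
T = 37 + 273.15 = 310.15 K
E = (8.314 * 310.15 / (2 * 96485)) * ln(150/114)
E = 3.667 mV


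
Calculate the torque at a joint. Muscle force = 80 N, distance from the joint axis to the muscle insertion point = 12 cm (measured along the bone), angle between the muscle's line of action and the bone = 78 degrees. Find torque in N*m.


Torque = F * d * sin(theta)   (moment arm = d*sin(theta))
d = 12 cm = 0.12 m
Torque = 80 * 0.12 * sin(78)
Torque = 9.39 N*m


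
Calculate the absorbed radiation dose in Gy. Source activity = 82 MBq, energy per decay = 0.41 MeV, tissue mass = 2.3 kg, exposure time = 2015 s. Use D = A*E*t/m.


A = 82 MBq = 8.2000e+07 Bq
E = 0.41 MeV = 6.5682e-14 J
D = A*E*t/m = 8.2000e+07*6.5682e-14*2015/2.3
D = 0.004719 Gy


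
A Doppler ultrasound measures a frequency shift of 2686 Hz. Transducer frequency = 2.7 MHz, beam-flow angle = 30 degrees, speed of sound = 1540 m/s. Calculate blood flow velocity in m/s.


v = fd * c / (2 * f0 * cos(theta))
v = 2686 * 1540 / (2 * 2.7000e+06 * cos(30))
v = 0.8845 m/s


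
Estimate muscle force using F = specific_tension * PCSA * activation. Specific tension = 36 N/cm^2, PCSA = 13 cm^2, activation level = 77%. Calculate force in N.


F = sigma * PCSA * activation
F = 36 * 13 * 0.77
F = 360.4 N


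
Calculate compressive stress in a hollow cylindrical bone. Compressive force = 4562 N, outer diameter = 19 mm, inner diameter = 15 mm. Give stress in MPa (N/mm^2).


A = pi*(r_o^2 - r_i^2)
r_o = 9.5 mm, r_i = 7.5 mm
A = 106.814 mm^2
sigma = F/A = 4562 / 106.814
sigma = 42.71 MPa


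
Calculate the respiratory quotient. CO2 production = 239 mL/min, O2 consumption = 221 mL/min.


RQ = VCO2 / VO2
RQ = 239 / 221
RQ = 1.081


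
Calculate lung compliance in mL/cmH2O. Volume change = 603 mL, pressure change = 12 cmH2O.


C = dV / dP
C = 603 / 12
C = 50.25 mL/cmH2O


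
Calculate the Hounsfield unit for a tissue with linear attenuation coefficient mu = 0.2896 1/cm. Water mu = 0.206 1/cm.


HU = ((mu_tissue - mu_water) / mu_water) * 1000
HU = ((0.2896 - 0.206) / 0.206) * 1000
HU = 405.8


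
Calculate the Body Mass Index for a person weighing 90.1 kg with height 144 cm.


BMI = weight / height^2
height = 144 cm = 1.44 m
BMI = 90.1 / 1.44^2
BMI = 43.45 kg/m^2


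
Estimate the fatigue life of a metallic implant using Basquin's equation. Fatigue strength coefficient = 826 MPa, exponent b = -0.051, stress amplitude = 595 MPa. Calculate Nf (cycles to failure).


sigma_a = sigma_f' * (2Nf)^b
2Nf = (sigma_a/sigma_f')^(1/b)
2Nf = (595/826)^(1/-0.051)
2Nf = 621.43221
Nf = 310.7


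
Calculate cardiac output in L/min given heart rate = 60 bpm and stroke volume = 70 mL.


CO = HR * SV
CO = 60 * 70 / 1000
CO = 4.2 L/min


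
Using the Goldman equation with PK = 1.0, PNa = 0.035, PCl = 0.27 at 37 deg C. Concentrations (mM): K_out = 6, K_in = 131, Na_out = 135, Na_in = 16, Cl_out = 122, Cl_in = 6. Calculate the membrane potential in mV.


Vm = (RT/F)*ln((PK*Ko + PNa*Nao + PCl*Cli)/(PK*Ki + PNa*Nai + PCl*Clo))
Numer = 12.345, Denom = 164.5
Vm = -69.21 mV


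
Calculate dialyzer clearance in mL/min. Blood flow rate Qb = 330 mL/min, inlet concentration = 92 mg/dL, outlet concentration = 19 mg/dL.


K = Qb * (Cb_in - Cb_out) / Cb_in
K = 330 * (92 - 19) / 92
K = 261.8 mL/min


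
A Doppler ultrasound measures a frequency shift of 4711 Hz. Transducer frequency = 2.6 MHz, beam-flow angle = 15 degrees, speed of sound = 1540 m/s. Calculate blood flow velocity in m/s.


v = fd * c / (2 * f0 * cos(theta))
v = 4711 * 1540 / (2 * 2.6000e+06 * cos(15))
v = 1.444 m/s


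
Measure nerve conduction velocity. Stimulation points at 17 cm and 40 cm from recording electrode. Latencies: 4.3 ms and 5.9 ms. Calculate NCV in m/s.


Distance = (40 - 17) / 100 = 0.23 m
dt = (5.9 - 4.3) / 1000 = 0.0016 s
NCV = dist / dt = 143.7 m/s


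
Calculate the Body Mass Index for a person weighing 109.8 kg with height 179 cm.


BMI = weight / height^2
height = 179 cm = 1.79 m
BMI = 109.8 / 1.79^2
BMI = 34.27 kg/m^2


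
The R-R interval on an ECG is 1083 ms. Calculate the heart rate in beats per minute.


HR = 60 / RR_interval(s)
RR = 1083 ms = 1.083 s
HR = 60 / 1.083 = 55.4 bpm


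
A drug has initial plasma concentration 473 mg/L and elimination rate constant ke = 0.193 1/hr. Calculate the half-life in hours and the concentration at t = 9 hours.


t_half = ln(2) / ke = 0.693147 / 0.193 = 3.591 hr
C(t) = C0 * exp(-ke*t) = 473 * exp(-0.193*9)
C(9) = 83.27 mg/L


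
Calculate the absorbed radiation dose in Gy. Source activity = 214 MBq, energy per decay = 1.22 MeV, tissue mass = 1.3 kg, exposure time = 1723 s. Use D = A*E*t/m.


A = 214 MBq = 2.1400e+08 Bq
E = 1.22 MeV = 1.95444e-13 J
D = A*E*t/m = 2.1400e+08*1.95444e-13*1723/1.3
D = 0.05543 Gy


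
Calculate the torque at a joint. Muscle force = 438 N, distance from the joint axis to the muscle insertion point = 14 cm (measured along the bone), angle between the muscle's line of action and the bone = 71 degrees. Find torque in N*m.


Torque = F * d * sin(theta)   (moment arm = d*sin(theta))
d = 14 cm = 0.14 m
Torque = 438 * 0.14 * sin(71)
Torque = 57.98 N*m
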